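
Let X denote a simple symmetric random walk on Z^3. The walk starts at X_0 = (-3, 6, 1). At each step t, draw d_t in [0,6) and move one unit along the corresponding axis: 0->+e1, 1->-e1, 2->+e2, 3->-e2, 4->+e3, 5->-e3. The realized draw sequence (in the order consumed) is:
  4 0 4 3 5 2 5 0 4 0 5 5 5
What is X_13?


(0, 6, -1)

t=0: X=(-3, 6, 1), d=4 → +e3, X_1=(-3, 6, 2)
t=1: X=(-3, 6, 2), d=0 → +e1, X_2=(-2, 6, 2)
t=2: X=(-2, 6, 2), d=4 → +e3, X_3=(-2, 6, 3)
t=3: X=(-2, 6, 3), d=3 → -e2, X_4=(-2, 5, 3)
t=4: X=(-2, 5, 3), d=5 → -e3, X_5=(-2, 5, 2)
t=5: X=(-2, 5, 2), d=2 → +e2, X_6=(-2, 6, 2)
t=6: X=(-2, 6, 2), d=5 → -e3, X_7=(-2, 6, 1)
t=7: X=(-2, 6, 1), d=0 → +e1, X_8=(-1, 6, 1)
t=8: X=(-1, 6, 1), d=4 → +e3, X_9=(-1, 6, 2)
t=9: X=(-1, 6, 2), d=0 → +e1, X_10=(0, 6, 2)
t=10: X=(0, 6, 2), d=5 → -e3, X_11=(0, 6, 1)
t=11: X=(0, 6, 1), d=5 → -e3, X_12=(0, 6, 0)
t=12: X=(0, 6, 0), d=5 → -e3, X_13=(0, 6, -1)


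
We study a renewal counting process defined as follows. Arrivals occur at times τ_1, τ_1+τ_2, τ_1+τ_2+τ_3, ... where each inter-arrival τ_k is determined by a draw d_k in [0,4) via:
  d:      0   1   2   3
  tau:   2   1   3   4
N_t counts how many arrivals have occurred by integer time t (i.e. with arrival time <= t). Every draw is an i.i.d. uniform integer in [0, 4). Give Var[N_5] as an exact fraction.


Inter-arrival values over d=0..3: [2, 1, 3, 4]
Each d has probability 1/4, so the pmf of τ is: f(1) = 1/4, f(2) = 1/4, f(3) = 1/4, f(4) = 1/4
Let p_n(j) = P(N_n = j), with p_0 = [1]. Condition on τ_1: p_n(0) = P(τ > n), and for j >= 1, p_n(j) = Σ_{k<=n} f(k)·p_{n−k}(j−1)
p_1 = [3/4, 1/4]  (j = 0..1)
p_2 = [1/2, 7/16, 1/16]  (j = 0..2)
p_3 = [1/4, 9/16, 11/64, 1/64]  (j = 0..3)
p_4 = [0, 5/8, 5/16, 15/256, 1/256]  (j = 0..4)
p_5 = [0, 3/8, 15/32, 35/256, 19/1024, 1/1024]  (j = 0..5)
E[N_5] = Σ j·p_5(j) = 1845/1024;  E[N_5²] = Σ j²·p_5(j) = 3893/1024
Var[N_5] = 3893/1024 − (1845/1024)² = 582407/1048576

582407/1048576


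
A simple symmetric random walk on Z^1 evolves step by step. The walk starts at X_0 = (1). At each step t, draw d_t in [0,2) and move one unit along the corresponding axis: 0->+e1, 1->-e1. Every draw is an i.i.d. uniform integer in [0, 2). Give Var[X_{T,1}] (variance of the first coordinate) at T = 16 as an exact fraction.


16

Outcome values over d=0..1: [1, -1]
Σy = 0, Σy² = 2, M = 2
μ = 0/2 = 0,  σ² = 2/2 − (0)² = 1
Independent increments: Var[X_16] = 16·σ² = 16·(1) = 16


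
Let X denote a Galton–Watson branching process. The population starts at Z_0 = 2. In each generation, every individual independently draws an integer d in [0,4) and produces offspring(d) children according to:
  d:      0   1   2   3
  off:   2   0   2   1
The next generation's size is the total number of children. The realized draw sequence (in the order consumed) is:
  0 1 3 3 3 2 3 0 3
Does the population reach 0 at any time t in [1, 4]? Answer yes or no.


no

gen 0: Z_0=2, draws=[0, 1], offspring=[2, 0], Z_1=2
gen 1: Z_1=2, draws=[3, 3], offspring=[1, 1], Z_2=2
gen 2: Z_2=2, draws=[3, 2], offspring=[1, 2], Z_3=3
gen 3: Z_3=3, draws=[3, 0, 3], offspring=[1, 2, 1], Z_4=4


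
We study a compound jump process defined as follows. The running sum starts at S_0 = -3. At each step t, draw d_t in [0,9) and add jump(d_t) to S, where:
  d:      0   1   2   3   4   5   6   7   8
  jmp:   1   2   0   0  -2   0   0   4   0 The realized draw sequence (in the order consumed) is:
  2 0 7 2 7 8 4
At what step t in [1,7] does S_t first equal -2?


t=0: S=-3, d=2, jump=0, S_1=-3
t=1: S=-3, d=0, jump=1, S_2=-2
t=2: S=-2, d=7, jump=4, S_3=2
t=3: S=2, d=2, jump=0, S_4=2
t=4: S=2, d=7, jump=4, S_5=6
t=5: S=6, d=8, jump=0, S_6=6
t=6: S=6, d=4, jump=-2, S_7=4

2


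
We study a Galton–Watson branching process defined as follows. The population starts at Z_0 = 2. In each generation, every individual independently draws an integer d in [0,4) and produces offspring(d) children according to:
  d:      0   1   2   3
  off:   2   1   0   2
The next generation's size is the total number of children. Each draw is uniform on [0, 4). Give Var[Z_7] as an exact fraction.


10611734375/134217728

Outcome values over d=0..3: [2, 1, 0, 2]
Σy = 5, Σy² = 9, M = 4
μ = 5/4 = 5/4,  σ² = 9/4 − (5/4)² = 11/16
V_0 = 0, E_0 = 2
V_1 = 11/16·E_0 + (5/4)²·V_0 = 11/8;  E_1 = 5/2
V_2 = 11/16·E_1 + (5/4)²·V_1 = 495/128;  E_2 = 25/8
V_3 = 11/16·E_2 + (5/4)²·V_2 = 16775/2048;  E_3 = 125/32
V_4 = 11/16·E_3 + (5/4)²·V_3 = 507375/32768;  E_4 = 625/128
V_5 = 11/16·E_4 + (5/4)²·V_4 = 14444375/524288;  E_5 = 3125/512
V_6 = 11/16·E_5 + (5/4)²·V_5 = 396309375/8388608;  E_6 = 15625/2048
V_7 = 11/16·E_6 + (5/4)²·V_6 = 10611734375/134217728;  E_7 = 78125/8192


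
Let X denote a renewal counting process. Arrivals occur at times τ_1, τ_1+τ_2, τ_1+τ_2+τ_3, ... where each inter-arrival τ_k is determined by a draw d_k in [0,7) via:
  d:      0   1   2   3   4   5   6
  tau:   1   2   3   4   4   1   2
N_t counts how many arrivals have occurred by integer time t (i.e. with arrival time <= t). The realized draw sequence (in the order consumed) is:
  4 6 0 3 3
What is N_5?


1

draw d_1=4: τ_1=4, arrival time A_1=4
draw d_2=6: τ_2=2, arrival time A_2=6
draw d_3=0: τ_3=1, arrival time A_3=7
draw d_4=3: τ_4=4, arrival time A_4=11
draw d_5=3: τ_5=4, arrival time A_5=15
N_t over t=0..5: 0:0 1:0 2:0 3:0 4:1 5:1


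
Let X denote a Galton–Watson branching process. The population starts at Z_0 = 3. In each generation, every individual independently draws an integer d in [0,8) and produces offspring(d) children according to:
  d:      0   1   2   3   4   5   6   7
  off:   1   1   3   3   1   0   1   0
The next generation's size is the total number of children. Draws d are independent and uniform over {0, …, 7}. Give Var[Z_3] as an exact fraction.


86925/4096

Outcome values over d=0..7: [1, 1, 3, 3, 1, 0, 1, 0]
Σy = 10, Σy² = 22, M = 8
μ = 10/8 = 5/4,  σ² = 22/8 − (5/4)² = 19/16
V_0 = 0, E_0 = 3
V_1 = 19/16·E_0 + (5/4)²·V_0 = 57/16;  E_1 = 15/4
V_2 = 19/16·E_1 + (5/4)²·V_1 = 2565/256;  E_2 = 75/16
V_3 = 19/16·E_2 + (5/4)²·V_2 = 86925/4096;  E_3 = 375/64


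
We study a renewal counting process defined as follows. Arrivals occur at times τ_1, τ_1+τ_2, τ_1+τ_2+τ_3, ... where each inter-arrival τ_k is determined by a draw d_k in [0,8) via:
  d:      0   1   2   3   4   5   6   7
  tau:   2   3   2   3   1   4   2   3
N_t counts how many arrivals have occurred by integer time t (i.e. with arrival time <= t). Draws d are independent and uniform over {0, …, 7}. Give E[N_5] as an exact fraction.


57321/32768

Inter-arrival values over d=0..7: [2, 3, 2, 3, 1, 4, 2, 3]
Each d has probability 1/8, so the pmf of τ is: f(1) = 1/8, f(2) = 3/8, f(3) = 3/8, f(4) = 1/8
Renewal equation for m(n) = E[N_n]: condition on τ_1 = k (if k <= n, one arrival plus a fresh copy on the remaining n−k steps): m(n) = F(n) + Σ_{k<=n} f(k)·m(n−k), where F(n) = P(τ <= n) and m(0) = 0
m(1) = F(1) = 1/8
m(2) = F(2) + f(1)·m(1) = 1/2 + 1/8·1/8 = 33/64
m(3) = F(3) + f(1)·m(2) + f(2)·m(1) = 7/8 + 1/8·33/64 + 3/8·1/8 = 505/512
m(4) = F(4) + f(1)·m(3) + f(2)·m(2) + f(3)·m(1) = 1 + 1/8·505/512 + 3/8·33/64 + 3/8·1/8 = 5585/4096
m(5) = F(5) + f(1)·m(4) + f(2)·m(3) + f(3)·m(2) + f(4)·m(1) = 1 + 1/8·5585/4096 + 3/8·505/512 + 3/8·33/64 + 1/8·1/8 = 57321/32768
E[N_5] = m(5) = 57321/32768


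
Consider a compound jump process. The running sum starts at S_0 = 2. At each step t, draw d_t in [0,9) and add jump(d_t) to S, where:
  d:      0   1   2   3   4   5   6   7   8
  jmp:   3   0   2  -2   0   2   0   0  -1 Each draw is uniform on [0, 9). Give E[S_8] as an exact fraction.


50/9

Outcome values over d=0..8: [3, 0, 2, -2, 0, 2, 0, 0, -1]
Σy = 4, Σy² = 22, M = 9
μ = 4/9 = 4/9,  σ² = 22/9 − (4/9)² = 182/81
E[S_8] = 2 + 8·(4/9) = 50/9


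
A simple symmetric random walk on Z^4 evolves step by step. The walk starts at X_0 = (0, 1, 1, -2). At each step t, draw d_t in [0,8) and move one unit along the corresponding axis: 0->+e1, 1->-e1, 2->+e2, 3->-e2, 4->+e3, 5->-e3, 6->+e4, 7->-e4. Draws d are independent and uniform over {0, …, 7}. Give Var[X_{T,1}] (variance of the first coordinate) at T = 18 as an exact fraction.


9/2

Outcome values over d=0..7: [1, -1, 0, 0, 0, 0, 0, 0]
Σy = 0, Σy² = 2, M = 8
μ = 0/8 = 0,  σ² = 2/8 − (0)² = 1/4
Independent increments: Var[X_18] = 18·σ² = 18·(1/4) = 9/2


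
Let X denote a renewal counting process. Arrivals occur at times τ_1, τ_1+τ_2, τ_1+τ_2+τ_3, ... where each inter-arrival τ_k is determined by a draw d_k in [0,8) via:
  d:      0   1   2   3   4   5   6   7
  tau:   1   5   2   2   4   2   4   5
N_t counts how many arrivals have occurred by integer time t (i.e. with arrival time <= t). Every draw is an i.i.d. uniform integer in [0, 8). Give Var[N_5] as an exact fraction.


Inter-arrival values over d=0..7: [1, 5, 2, 2, 4, 2, 4, 5]
Each d has probability 1/8, so the pmf of τ is: f(1) = 1/8, f(2) = 3/8, f(4) = 1/4, f(5) = 1/4
Let p_n(j) = P(N_n = j), with p_0 = [1]. Condition on τ_1: p_n(0) = P(τ > n), and for j >= 1, p_n(j) = Σ_{k<=n} f(k)·p_{n−k}(j−1)
p_1 = [7/8, 1/8]  (j = 0..1)
p_2 = [1/2, 31/64, 1/64]  (j = 0..2)
p_3 = [1/2, 25/64, 55/512, 1/512]  (j = 0..3)
p_4 = [1/4, 1/2, 59/256, 79/4096, 1/4096]  (j = 0..4)
p_5 = [0, 11/16, 123/512, 283/4096, 103/32768, 1/32768]  (j = 0..5)
E[N_5] = Σ j·p_5(j) = 45481/32768;  E[N_5²] = Σ j²·p_5(j) = 76065/32768
Var[N_5] = 76065/32768 − (45481/32768)² = 423976559/1073741824

423976559/1073741824


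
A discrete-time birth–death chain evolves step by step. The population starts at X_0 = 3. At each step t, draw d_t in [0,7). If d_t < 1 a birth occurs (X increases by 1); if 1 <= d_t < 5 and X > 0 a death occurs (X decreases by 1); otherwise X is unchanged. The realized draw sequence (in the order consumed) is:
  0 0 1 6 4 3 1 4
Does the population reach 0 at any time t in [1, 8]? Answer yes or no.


yes

t=0: X=3, d=0 → birth, X_1=4
t=1: X=4, d=0 → birth, X_2=5
t=2: X=5, d=1 → death, X_3=4
t=3: X=4, d=6 → hold, X_4=4
t=4: X=4, d=4 → death, X_5=3
t=5: X=3, d=3 → death, X_6=2
t=6: X=2, d=1 → death, X_7=1
t=7: X=1, d=4 → death, X_8=0


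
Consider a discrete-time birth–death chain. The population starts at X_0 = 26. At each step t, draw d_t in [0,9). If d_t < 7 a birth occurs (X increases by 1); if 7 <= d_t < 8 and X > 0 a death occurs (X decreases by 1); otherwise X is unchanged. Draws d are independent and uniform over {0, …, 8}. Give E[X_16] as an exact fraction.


110/3

X can drop by at most 1 per step and X_0 = 26 > T = 16, so X_t >= 26 − t >= 10 > 0 for every t <= 16: the floor at 0 (the 'and X > 0' condition) never binds. Hence X_16 = X_0 + Σ_{t<16} Y_t with i.i.d. increments Y_t = y(d_t) ∈ {+1, −1, 0}.
Outcome values over d=0..8: [1, 1, 1, 1, 1, 1, 1, -1, 0]
Σy = 6, Σy² = 8, M = 9
μ = 6/9 = 2/3,  σ² = 8/9 − (2/3)² = 4/9
E[X_16] = 26 + 16·(2/3) = 110/3


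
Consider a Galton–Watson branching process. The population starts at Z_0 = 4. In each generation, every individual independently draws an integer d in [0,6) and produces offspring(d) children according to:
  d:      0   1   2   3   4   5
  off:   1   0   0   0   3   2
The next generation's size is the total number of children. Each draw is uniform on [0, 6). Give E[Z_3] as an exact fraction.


4

Outcome values over d=0..5: [1, 0, 0, 0, 3, 2]
Σy = 6, Σy² = 14, M = 6
μ = 6/6 = 1,  σ² = 14/6 − (1)² = 4/3
E[Z_0] = 4
E[Z_1] = 1·E[Z_0] = 4
E[Z_2] = 1·E[Z_1] = 4
E[Z_3] = 1·E[Z_2] = 4


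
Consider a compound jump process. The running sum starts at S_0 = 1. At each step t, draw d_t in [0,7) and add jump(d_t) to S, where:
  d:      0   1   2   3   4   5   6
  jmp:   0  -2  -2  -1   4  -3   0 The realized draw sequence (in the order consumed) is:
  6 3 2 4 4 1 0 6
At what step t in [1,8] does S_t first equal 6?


t=0: S=1, d=6, jump=0, S_1=1
t=1: S=1, d=3, jump=-1, S_2=0
t=2: S=0, d=2, jump=-2, S_3=-2
t=3: S=-2, d=4, jump=4, S_4=2
t=4: S=2, d=4, jump=4, S_5=6
t=5: S=6, d=1, jump=-2, S_6=4
t=6: S=4, d=0, jump=0, S_7=4
t=7: S=4, d=6, jump=0, S_8=4

5


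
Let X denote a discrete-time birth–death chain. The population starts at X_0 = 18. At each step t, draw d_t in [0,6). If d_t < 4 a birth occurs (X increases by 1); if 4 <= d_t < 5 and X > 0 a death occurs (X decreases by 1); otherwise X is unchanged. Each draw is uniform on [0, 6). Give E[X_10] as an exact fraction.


X can drop by at most 1 per step and X_0 = 18 > T = 10, so X_t >= 18 − t >= 8 > 0 for every t <= 10: the floor at 0 (the 'and X > 0' condition) never binds. Hence X_10 = X_0 + Σ_{t<10} Y_t with i.i.d. increments Y_t = y(d_t) ∈ {+1, −1, 0}.
Outcome values over d=0..5: [1, 1, 1, 1, -1, 0]
Σy = 3, Σy² = 5, M = 6
μ = 3/6 = 1/2,  σ² = 5/6 − (1/2)² = 7/12
E[X_10] = 18 + 10·(1/2) = 23

23


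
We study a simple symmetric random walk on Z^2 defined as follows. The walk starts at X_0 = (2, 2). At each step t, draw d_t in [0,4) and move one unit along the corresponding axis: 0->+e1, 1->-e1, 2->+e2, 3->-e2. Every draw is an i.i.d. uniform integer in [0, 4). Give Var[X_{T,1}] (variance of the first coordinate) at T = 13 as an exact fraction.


13/2

Outcome values over d=0..3: [1, -1, 0, 0]
Σy = 0, Σy² = 2, M = 4
μ = 0/4 = 0,  σ² = 2/4 − (0)² = 1/2
Independent increments: Var[X_13] = 13·σ² = 13·(1/2) = 13/2


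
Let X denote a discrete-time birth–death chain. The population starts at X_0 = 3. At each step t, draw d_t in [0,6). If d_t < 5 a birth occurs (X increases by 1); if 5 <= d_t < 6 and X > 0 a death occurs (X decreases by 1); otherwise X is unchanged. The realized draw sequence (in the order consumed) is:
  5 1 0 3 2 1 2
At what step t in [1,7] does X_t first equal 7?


6

t=0: X=3, d=5 → death, X_1=2
t=1: X=2, d=1 → birth, X_2=3
t=2: X=3, d=0 → birth, X_3=4
t=3: X=4, d=3 → birth, X_4=5
t=4: X=5, d=2 → birth, X_5=6
t=5: X=6, d=1 → birth, X_6=7
t=6: X=7, d=2 → birth, X_7=8


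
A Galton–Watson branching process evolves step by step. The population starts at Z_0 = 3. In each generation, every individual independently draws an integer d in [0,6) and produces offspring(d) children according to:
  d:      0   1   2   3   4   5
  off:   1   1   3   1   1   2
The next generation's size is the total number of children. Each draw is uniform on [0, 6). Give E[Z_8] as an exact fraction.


19683/256

Outcome values over d=0..5: [1, 1, 3, 1, 1, 2]
Σy = 9, Σy² = 17, M = 6
μ = 9/6 = 3/2,  σ² = 17/6 − (3/2)² = 7/12
E[Z_0] = 3
E[Z_1] = 3/2·E[Z_0] = 9/2
E[Z_2] = 3/2·E[Z_1] = 27/4
E[Z_3] = 3/2·E[Z_2] = 81/8
E[Z_4] = 3/2·E[Z_3] = 243/16
E[Z_5] = 3/2·E[Z_4] = 729/32
E[Z_6] = 3/2·E[Z_5] = 2187/64
E[Z_7] = 3/2·E[Z_6] = 6561/128
E[Z_8] = 3/2·E[Z_7] = 19683/256


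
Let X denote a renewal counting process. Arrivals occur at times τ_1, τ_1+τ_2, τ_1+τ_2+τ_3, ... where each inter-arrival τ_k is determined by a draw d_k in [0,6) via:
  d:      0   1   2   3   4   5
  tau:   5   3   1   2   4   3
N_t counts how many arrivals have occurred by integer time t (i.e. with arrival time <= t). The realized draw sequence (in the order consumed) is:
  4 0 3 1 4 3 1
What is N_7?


draw d_1=4: τ_1=4, arrival time A_1=4
draw d_2=0: τ_2=5, arrival time A_2=9
draw d_3=3: τ_3=2, arrival time A_3=11
draw d_4=1: τ_4=3, arrival time A_4=14
draw d_5=4: τ_5=4, arrival time A_5=18
draw d_6=3: τ_6=2, arrival time A_6=20
draw d_7=1: τ_7=3, arrival time A_7=23
N_t over t=0..7: 0:0 1:0 2:0 3:0 4:1 5:1 6:1 7:1

1


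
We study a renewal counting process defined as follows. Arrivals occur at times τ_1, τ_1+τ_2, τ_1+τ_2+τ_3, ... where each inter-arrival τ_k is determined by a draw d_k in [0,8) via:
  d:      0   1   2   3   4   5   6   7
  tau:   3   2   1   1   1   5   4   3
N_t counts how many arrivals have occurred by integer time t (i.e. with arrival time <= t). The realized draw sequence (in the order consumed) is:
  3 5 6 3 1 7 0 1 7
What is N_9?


draw d_1=3: τ_1=1, arrival time A_1=1
draw d_2=5: τ_2=5, arrival time A_2=6
draw d_3=6: τ_3=4, arrival time A_3=10
draw d_4=3: τ_4=1, arrival time A_4=11
draw d_5=1: τ_5=2, arrival time A_5=13
draw d_6=7: τ_6=3, arrival time A_6=16
draw d_7=0: τ_7=3, arrival time A_7=19
draw d_8=1: τ_8=2, arrival time A_8=21
draw d_9=7: τ_9=3, arrival time A_9=24
N_t over t=0..9: 0:0 1:1 2:1 3:1 4:1 5:1 6:2 7:2 8:2 9:2

2


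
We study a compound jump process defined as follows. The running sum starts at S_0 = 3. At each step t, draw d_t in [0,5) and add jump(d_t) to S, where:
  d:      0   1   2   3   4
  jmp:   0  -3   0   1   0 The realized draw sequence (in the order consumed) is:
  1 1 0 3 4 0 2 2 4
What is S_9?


-2

t=0: S=3, d=1, jump=-3, S_1=0
t=1: S=0, d=1, jump=-3, S_2=-3
t=2: S=-3, d=0, jump=0, S_3=-3
t=3: S=-3, d=3, jump=1, S_4=-2
t=4: S=-2, d=4, jump=0, S_5=-2
t=5: S=-2, d=0, jump=0, S_6=-2
t=6: S=-2, d=2, jump=0, S_7=-2
t=7: S=-2, d=2, jump=0, S_8=-2
t=8: S=-2, d=4, jump=0, S_9=-2


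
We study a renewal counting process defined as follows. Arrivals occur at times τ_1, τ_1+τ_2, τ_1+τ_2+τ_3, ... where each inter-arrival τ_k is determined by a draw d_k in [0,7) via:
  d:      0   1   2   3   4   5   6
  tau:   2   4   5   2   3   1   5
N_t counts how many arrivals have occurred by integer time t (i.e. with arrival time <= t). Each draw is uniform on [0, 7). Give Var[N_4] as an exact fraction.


Inter-arrival values over d=0..6: [2, 4, 5, 2, 3, 1, 5]
Each d has probability 1/7, so the pmf of τ is: f(1) = 1/7, f(2) = 2/7, f(3) = 1/7, f(4) = 1/7, f(5) = 2/7
Let p_n(j) = P(N_n = j), with p_0 = [1]. Condition on τ_1: p_n(0) = P(τ > n), and for j >= 1, p_n(j) = Σ_{k<=n} f(k)·p_{n−k}(j−1)
p_1 = [6/7, 1/7]  (j = 0..1)
p_2 = [4/7, 20/49, 1/49]  (j = 0..2)
p_3 = [3/7, 23/49, 34/343, 1/343]  (j = 0..3)
p_4 = [2/7, 24/49, 10/49, 48/2401, 1/2401]  (j = 0..4)
E[N_4] = Σ j·p_4(j) = 2304/2401;  E[N_4²] = Σ j²·p_4(j) = 512/343
Var[N_4] = 512/343 − (2304/2401)² = 3296768/5764801

3296768/5764801


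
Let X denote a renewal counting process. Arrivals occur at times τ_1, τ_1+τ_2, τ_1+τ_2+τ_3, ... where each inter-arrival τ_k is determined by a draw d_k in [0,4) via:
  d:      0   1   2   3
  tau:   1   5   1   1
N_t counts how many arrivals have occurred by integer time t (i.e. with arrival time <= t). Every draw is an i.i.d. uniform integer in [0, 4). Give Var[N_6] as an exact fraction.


Inter-arrival values over d=0..3: [1, 5, 1, 1]
Each d has probability 1/4, so the pmf of τ is: f(1) = 3/4, f(5) = 1/4
Let p_n(j) = P(N_n = j), with p_0 = [1]. Condition on τ_1: p_n(0) = P(τ > n), and for j >= 1, p_n(j) = Σ_{k<=n} f(k)·p_{n−k}(j−1)
p_1 = [1/4, 3/4]  (j = 0..1)
p_2 = [1/4, 3/16, 9/16]  (j = 0..2)
p_3 = [1/4, 3/16, 9/64, 27/64]  (j = 0..3)
p_4 = [1/4, 3/16, 9/64, 27/256, 81/256]  (j = 0..4)
p_5 = [0, 7/16, 9/64, 27/256, 81/1024, 243/1024]  (j = 0..5)
p_6 = [0, 1/16, 33/64, 27/256, 81/1024, 243/4096, 729/4096]  (j = 0..6)
E[N_6] = Σ j·p_6(j) = 12661/4096;  E[N_6²] = Σ j²·p_6(j) = 50095/4096
Var[N_6] = 50095/4096 − (12661/4096)² = 44888199/16777216

44888199/16777216


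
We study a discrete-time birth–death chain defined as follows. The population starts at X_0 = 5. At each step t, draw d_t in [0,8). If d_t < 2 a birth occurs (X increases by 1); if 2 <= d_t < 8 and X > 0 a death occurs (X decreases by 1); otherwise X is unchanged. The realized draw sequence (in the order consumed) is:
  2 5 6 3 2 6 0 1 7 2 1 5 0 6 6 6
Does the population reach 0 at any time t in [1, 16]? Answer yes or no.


yes

t=0: X=5, d=2 → death, X_1=4
t=1: X=4, d=5 → death, X_2=3
t=2: X=3, d=6 → death, X_3=2
t=3: X=2, d=3 → death, X_4=1
t=4: X=1, d=2 → death, X_5=0
t=5: X=0, d=6 → hold, X_6=0
t=6: X=0, d=0 → birth, X_7=1
t=7: X=1, d=1 → birth, X_8=2
t=8: X=2, d=7 → death, X_9=1
t=9: X=1, d=2 → death, X_10=0
t=10: X=0, d=1 → birth, X_11=1
t=11: X=1, d=5 → death, X_12=0
t=12: X=0, d=0 → birth, X_13=1
t=13: X=1, d=6 → death, X_14=0
t=14: X=0, d=6 → hold, X_15=0
t=15: X=0, d=6 → hold, X_16=0


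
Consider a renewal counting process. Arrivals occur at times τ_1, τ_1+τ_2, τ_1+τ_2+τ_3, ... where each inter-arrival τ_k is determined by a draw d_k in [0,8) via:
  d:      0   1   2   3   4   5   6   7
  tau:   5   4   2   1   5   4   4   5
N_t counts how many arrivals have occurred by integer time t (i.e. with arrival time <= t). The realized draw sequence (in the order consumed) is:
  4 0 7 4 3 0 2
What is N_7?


draw d_1=4: τ_1=5, arrival time A_1=5
draw d_2=0: τ_2=5, arrival time A_2=10
draw d_3=7: τ_3=5, arrival time A_3=15
draw d_4=4: τ_4=5, arrival time A_4=20
draw d_5=3: τ_5=1, arrival time A_5=21
draw d_6=0: τ_6=5, arrival time A_6=26
draw d_7=2: τ_7=2, arrival time A_7=28
N_t over t=0..7: 0:0 1:0 2:0 3:0 4:0 5:1 6:1 7:1

1


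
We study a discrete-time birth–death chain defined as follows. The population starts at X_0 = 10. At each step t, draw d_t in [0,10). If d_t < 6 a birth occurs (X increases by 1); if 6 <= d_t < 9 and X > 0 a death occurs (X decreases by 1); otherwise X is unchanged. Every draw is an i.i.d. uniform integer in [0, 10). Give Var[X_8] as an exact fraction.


162/25

X can drop by at most 1 per step and X_0 = 10 > T = 8, so X_t >= 10 − t >= 2 > 0 for every t <= 8: the floor at 0 (the 'and X > 0' condition) never binds. Hence X_8 = X_0 + Σ_{t<8} Y_t with i.i.d. increments Y_t = y(d_t) ∈ {+1, −1, 0}.
Outcome values over d=0..9: [1, 1, 1, 1, 1, 1, -1, -1, -1, 0]
Σy = 3, Σy² = 9, M = 10
μ = 3/10 = 3/10,  σ² = 9/10 − (3/10)² = 81/100
Independent increments: Var[X_8] = 8·σ² = 8·(81/100) = 162/25


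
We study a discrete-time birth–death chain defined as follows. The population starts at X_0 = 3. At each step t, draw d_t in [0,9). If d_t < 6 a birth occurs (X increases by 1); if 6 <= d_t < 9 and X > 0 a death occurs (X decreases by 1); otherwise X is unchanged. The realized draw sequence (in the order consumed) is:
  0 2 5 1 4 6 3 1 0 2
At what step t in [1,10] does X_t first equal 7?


t=0: X=3, d=0 → birth, X_1=4
t=1: X=4, d=2 → birth, X_2=5
t=2: X=5, d=5 → birth, X_3=6
t=3: X=6, d=1 → birth, X_4=7
t=4: X=7, d=4 → birth, X_5=8
t=5: X=8, d=6 → death, X_6=7
t=6: X=7, d=3 → birth, X_7=8
t=7: X=8, d=1 → birth, X_8=9
t=8: X=9, d=0 → birth, X_9=10
t=9: X=10, d=2 → birth, X_10=11

4


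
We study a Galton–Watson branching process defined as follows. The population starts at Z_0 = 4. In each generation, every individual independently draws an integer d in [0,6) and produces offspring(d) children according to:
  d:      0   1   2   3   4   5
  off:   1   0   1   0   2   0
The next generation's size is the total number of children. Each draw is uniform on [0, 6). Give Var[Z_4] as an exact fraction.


Outcome values over d=0..5: [1, 0, 1, 0, 2, 0]
Σy = 4, Σy² = 6, M = 6
μ = 4/6 = 2/3,  σ² = 6/6 − (2/3)² = 5/9
V_0 = 0, E_0 = 4
V_1 = 5/9·E_0 + (2/3)²·V_0 = 20/9;  E_1 = 8/3
V_2 = 5/9·E_1 + (2/3)²·V_1 = 200/81;  E_2 = 16/9
V_3 = 5/9·E_2 + (2/3)²·V_2 = 1520/729;  E_3 = 32/27
V_4 = 5/9·E_3 + (2/3)²·V_3 = 10400/6561;  E_4 = 64/81

10400/6561


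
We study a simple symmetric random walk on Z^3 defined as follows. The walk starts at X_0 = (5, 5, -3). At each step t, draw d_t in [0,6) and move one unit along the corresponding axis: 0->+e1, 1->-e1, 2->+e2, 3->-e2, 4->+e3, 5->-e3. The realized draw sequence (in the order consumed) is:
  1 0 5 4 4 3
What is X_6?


t=0: X=(5, 5, -3), d=1 → -e1, X_1=(4, 5, -3)
t=1: X=(4, 5, -3), d=0 → +e1, X_2=(5, 5, -3)
t=2: X=(5, 5, -3), d=5 → -e3, X_3=(5, 5, -4)
t=3: X=(5, 5, -4), d=4 → +e3, X_4=(5, 5, -3)
t=4: X=(5, 5, -3), d=4 → +e3, X_5=(5, 5, -2)
t=5: X=(5, 5, -2), d=3 → -e2, X_6=(5, 4, -2)

(5, 4, -2)


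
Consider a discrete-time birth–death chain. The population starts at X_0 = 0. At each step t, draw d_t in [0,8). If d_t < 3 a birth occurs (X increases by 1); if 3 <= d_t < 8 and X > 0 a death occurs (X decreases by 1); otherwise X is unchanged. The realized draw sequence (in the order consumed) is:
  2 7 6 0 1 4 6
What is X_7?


t=0: X=0, d=2 → birth, X_1=1
t=1: X=1, d=7 → death, X_2=0
t=2: X=0, d=6 → hold, X_3=0
t=3: X=0, d=0 → birth, X_4=1
t=4: X=1, d=1 → birth, X_5=2
t=5: X=2, d=4 → death, X_6=1
t=6: X=1, d=6 → death, X_7=0

0


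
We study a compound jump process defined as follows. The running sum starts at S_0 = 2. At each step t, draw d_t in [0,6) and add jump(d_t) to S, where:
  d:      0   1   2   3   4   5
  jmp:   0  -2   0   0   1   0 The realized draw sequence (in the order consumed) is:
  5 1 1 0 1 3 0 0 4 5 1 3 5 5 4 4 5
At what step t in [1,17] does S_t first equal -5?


t=0: S=2, d=5, jump=0, S_1=2
t=1: S=2, d=1, jump=-2, S_2=0
t=2: S=0, d=1, jump=-2, S_3=-2
t=3: S=-2, d=0, jump=0, S_4=-2
t=4: S=-2, d=1, jump=-2, S_5=-4
t=5: S=-4, d=3, jump=0, S_6=-4
t=6: S=-4, d=0, jump=0, S_7=-4
t=7: S=-4, d=0, jump=0, S_8=-4
t=8: S=-4, d=4, jump=1, S_9=-3
t=9: S=-3, d=5, jump=0, S_10=-3
t=10: S=-3, d=1, jump=-2, S_11=-5
t=11: S=-5, d=3, jump=0, S_12=-5
t=12: S=-5, d=5, jump=0, S_13=-5
t=13: S=-5, d=5, jump=0, S_14=-5
t=14: S=-5, d=4, jump=1, S_15=-4
t=15: S=-4, d=4, jump=1, S_16=-3
t=16: S=-3, d=5, jump=0, S_17=-3

11


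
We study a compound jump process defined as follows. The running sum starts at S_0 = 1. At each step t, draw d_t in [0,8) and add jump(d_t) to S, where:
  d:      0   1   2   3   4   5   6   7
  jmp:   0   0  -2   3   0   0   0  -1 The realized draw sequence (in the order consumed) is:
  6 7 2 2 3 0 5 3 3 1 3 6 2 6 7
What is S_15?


t=0: S=1, d=6, jump=0, S_1=1
t=1: S=1, d=7, jump=-1, S_2=0
t=2: S=0, d=2, jump=-2, S_3=-2
t=3: S=-2, d=2, jump=-2, S_4=-4
t=4: S=-4, d=3, jump=3, S_5=-1
t=5: S=-1, d=0, jump=0, S_6=-1
t=6: S=-1, d=5, jump=0, S_7=-1
t=7: S=-1, d=3, jump=3, S_8=2
t=8: S=2, d=3, jump=3, S_9=5
t=9: S=5, d=1, jump=0, S_10=5
t=10: S=5, d=3, jump=3, S_11=8
t=11: S=8, d=6, jump=0, S_12=8
t=12: S=8, d=2, jump=-2, S_13=6
t=13: S=6, d=6, jump=0, S_14=6
t=14: S=6, d=7, jump=-1, S_15=5

5


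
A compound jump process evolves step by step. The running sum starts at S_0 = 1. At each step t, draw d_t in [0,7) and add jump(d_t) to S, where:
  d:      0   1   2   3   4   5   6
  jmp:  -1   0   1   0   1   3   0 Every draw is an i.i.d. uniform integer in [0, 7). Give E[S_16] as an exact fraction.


Outcome values over d=0..6: [-1, 0, 1, 0, 1, 3, 0]
Σy = 4, Σy² = 12, M = 7
μ = 4/7 = 4/7,  σ² = 12/7 − (4/7)² = 68/49
E[S_16] = 1 + 16·(4/7) = 71/7

71/7


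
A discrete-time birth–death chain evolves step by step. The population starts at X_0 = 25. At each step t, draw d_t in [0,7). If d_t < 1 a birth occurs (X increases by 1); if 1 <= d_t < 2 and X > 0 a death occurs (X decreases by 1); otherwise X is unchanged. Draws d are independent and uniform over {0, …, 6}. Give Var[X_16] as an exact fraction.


X can drop by at most 1 per step and X_0 = 25 > T = 16, so X_t >= 25 − t >= 9 > 0 for every t <= 16: the floor at 0 (the 'and X > 0' condition) never binds. Hence X_16 = X_0 + Σ_{t<16} Y_t with i.i.d. increments Y_t = y(d_t) ∈ {+1, −1, 0}.
Outcome values over d=0..6: [1, -1, 0, 0, 0, 0, 0]
Σy = 0, Σy² = 2, M = 7
μ = 0/7 = 0,  σ² = 2/7 − (0)² = 2/7
Independent increments: Var[X_16] = 16·σ² = 16·(2/7) = 32/7

32/7


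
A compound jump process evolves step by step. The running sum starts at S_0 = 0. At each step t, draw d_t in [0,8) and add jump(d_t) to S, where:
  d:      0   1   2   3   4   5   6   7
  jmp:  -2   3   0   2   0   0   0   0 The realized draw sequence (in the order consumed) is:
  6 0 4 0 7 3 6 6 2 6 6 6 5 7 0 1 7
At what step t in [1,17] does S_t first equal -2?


2

t=0: S=0, d=6, jump=0, S_1=0
t=1: S=0, d=0, jump=-2, S_2=-2
t=2: S=-2, d=4, jump=0, S_3=-2
t=3: S=-2, d=0, jump=-2, S_4=-4
t=4: S=-4, d=7, jump=0, S_5=-4
t=5: S=-4, d=3, jump=2, S_6=-2
t=6: S=-2, d=6, jump=0, S_7=-2
t=7: S=-2, d=6, jump=0, S_8=-2
t=8: S=-2, d=2, jump=0, S_9=-2
t=9: S=-2, d=6, jump=0, S_10=-2
t=10: S=-2, d=6, jump=0, S_11=-2
t=11: S=-2, d=6, jump=0, S_12=-2
t=12: S=-2, d=5, jump=0, S_13=-2
t=13: S=-2, d=7, jump=0, S_14=-2
t=14: S=-2, d=0, jump=-2, S_15=-4
t=15: S=-4, d=1, jump=3, S_16=-1
t=16: S=-1, d=7, jump=0, S_17=-1


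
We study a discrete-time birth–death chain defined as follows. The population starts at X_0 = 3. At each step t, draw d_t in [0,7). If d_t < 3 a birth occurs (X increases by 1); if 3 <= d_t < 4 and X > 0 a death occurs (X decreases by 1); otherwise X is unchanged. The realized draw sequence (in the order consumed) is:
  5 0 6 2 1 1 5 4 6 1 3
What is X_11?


t=0: X=3, d=5 → hold, X_1=3
t=1: X=3, d=0 → birth, X_2=4
t=2: X=4, d=6 → hold, X_3=4
t=3: X=4, d=2 → birth, X_4=5
t=4: X=5, d=1 → birth, X_5=6
t=5: X=6, d=1 → birth, X_6=7
t=6: X=7, d=5 → hold, X_7=7
t=7: X=7, d=4 → hold, X_8=7
t=8: X=7, d=6 → hold, X_9=7
t=9: X=7, d=1 → birth, X_10=8
t=10: X=8, d=3 → death, X_11=7

7


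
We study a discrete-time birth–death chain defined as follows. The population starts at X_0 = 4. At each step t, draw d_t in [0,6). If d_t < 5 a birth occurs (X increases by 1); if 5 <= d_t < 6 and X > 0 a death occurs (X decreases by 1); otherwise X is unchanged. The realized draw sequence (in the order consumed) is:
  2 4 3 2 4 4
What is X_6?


10

t=0: X=4, d=2 → birth, X_1=5
t=1: X=5, d=4 → birth, X_2=6
t=2: X=6, d=3 → birth, X_3=7
t=3: X=7, d=2 → birth, X_4=8
t=4: X=8, d=4 → birth, X_5=9
t=5: X=9, d=4 → birth, X_6=10


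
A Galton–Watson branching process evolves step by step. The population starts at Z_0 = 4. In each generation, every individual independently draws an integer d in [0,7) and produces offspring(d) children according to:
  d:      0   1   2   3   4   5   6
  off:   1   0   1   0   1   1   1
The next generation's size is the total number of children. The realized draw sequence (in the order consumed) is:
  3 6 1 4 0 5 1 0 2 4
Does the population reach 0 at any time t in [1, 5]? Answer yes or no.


no

gen 0: Z_0=4, draws=[3, 6, 1, 4], offspring=[0, 1, 0, 1], Z_1=2
gen 1: Z_1=2, draws=[0, 5], offspring=[1, 1], Z_2=2
gen 2: Z_2=2, draws=[1, 0], offspring=[0, 1], Z_3=1
gen 3: Z_3=1, draws=[2], offspring=[1], Z_4=1
gen 4: Z_4=1, draws=[4], offspring=[1], Z_5=1


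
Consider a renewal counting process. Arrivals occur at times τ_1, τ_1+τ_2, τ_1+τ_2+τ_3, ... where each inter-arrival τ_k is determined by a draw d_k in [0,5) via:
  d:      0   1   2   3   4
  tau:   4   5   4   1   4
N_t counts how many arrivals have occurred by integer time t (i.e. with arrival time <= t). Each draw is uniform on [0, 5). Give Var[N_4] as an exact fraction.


Inter-arrival values over d=0..4: [4, 5, 4, 1, 4]
Each d has probability 1/5, so the pmf of τ is: f(1) = 1/5, f(4) = 3/5, f(5) = 1/5
Let p_n(j) = P(N_n = j), with p_0 = [1]. Condition on τ_1: p_n(0) = P(τ > n), and for j >= 1, p_n(j) = Σ_{k<=n} f(k)·p_{n−k}(j−1)
p_1 = [4/5, 1/5]  (j = 0..1)
p_2 = [4/5, 4/25, 1/25]  (j = 0..2)
p_3 = [4/5, 4/25, 4/125, 1/125]  (j = 0..3)
p_4 = [1/5, 19/25, 4/125, 4/625, 1/625]  (j = 0..4)
E[N_4] = Σ j·p_4(j) = 531/625;  E[N_4²] = Σ j²·p_4(j) = 607/625
Var[N_4] = 607/625 − (531/625)² = 97414/390625

97414/390625


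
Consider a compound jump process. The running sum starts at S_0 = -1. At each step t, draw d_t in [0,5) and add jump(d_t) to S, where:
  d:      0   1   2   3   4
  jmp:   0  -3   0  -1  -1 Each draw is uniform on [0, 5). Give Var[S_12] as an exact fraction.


Outcome values over d=0..4: [0, -3, 0, -1, -1]
Σy = -5, Σy² = 11, M = 5
μ = -5/5 = -1,  σ² = 11/5 − (-1)² = 6/5
Independent increments: Var[S_12] = 12·σ² = 12·(6/5) = 72/5

72/5


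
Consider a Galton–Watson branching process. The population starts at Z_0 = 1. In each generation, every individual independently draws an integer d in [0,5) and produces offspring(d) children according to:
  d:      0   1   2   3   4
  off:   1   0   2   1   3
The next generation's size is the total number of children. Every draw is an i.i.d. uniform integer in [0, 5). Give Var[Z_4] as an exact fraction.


7919184/390625

Outcome values over d=0..4: [1, 0, 2, 1, 3]
Σy = 7, Σy² = 15, M = 5
μ = 7/5 = 7/5,  σ² = 15/5 − (7/5)² = 26/25
V_0 = 0, E_0 = 1
V_1 = 26/25·E_0 + (7/5)²·V_0 = 26/25;  E_1 = 7/5
V_2 = 26/25·E_1 + (7/5)²·V_1 = 2184/625;  E_2 = 49/25
V_3 = 26/25·E_2 + (7/5)²·V_2 = 138866/15625;  E_3 = 343/125
V_4 = 26/25·E_3 + (7/5)²·V_3 = 7919184/390625;  E_4 = 2401/625


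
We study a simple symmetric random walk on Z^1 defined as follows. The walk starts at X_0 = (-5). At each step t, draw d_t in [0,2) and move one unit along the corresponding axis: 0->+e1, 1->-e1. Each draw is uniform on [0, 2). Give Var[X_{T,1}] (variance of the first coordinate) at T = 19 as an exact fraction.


19

Outcome values over d=0..1: [1, -1]
Σy = 0, Σy² = 2, M = 2
μ = 0/2 = 0,  σ² = 2/2 − (0)² = 1
Independent increments: Var[X_19] = 19·σ² = 19·(1) = 19


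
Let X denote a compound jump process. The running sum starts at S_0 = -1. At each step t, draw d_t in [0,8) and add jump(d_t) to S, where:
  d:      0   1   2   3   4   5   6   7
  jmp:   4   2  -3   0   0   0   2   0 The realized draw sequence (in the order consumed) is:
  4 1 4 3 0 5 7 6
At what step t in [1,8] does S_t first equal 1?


t=0: S=-1, d=4, jump=0, S_1=-1
t=1: S=-1, d=1, jump=2, S_2=1
t=2: S=1, d=4, jump=0, S_3=1
t=3: S=1, d=3, jump=0, S_4=1
t=4: S=1, d=0, jump=4, S_5=5
t=5: S=5, d=5, jump=0, S_6=5
t=6: S=5, d=7, jump=0, S_7=5
t=7: S=5, d=6, jump=2, S_8=7

2


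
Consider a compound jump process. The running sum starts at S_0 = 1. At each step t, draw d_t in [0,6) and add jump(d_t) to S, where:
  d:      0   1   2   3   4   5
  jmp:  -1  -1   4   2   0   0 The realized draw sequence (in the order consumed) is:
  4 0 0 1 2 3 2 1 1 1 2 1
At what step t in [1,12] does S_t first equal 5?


10

t=0: S=1, d=4, jump=0, S_1=1
t=1: S=1, d=0, jump=-1, S_2=0
t=2: S=0, d=0, jump=-1, S_3=-1
t=3: S=-1, d=1, jump=-1, S_4=-2
t=4: S=-2, d=2, jump=4, S_5=2
t=5: S=2, d=3, jump=2, S_6=4
t=6: S=4, d=2, jump=4, S_7=8
t=7: S=8, d=1, jump=-1, S_8=7
t=8: S=7, d=1, jump=-1, S_9=6
t=9: S=6, d=1, jump=-1, S_10=5
t=10: S=5, d=2, jump=4, S_11=9
t=11: S=9, d=1, jump=-1, S_12=8


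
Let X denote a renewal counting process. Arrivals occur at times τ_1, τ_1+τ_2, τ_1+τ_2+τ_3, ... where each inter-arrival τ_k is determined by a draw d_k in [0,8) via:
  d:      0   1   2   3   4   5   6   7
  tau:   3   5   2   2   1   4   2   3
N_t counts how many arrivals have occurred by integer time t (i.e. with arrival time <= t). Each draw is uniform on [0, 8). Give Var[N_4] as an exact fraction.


Inter-arrival values over d=0..7: [3, 5, 2, 2, 1, 4, 2, 3]
Each d has probability 1/8, so the pmf of τ is: f(1) = 1/8, f(2) = 3/8, f(3) = 1/4, f(4) = 1/8, f(5) = 1/8
Let p_n(j) = P(N_n = j), with p_0 = [1]. Condition on τ_1: p_n(0) = P(τ > n), and for j >= 1, p_n(j) = Σ_{k<=n} f(k)·p_{n−k}(j−1)
p_1 = [7/8, 1/8]  (j = 0..1)
p_2 = [1/2, 31/64, 1/64]  (j = 0..2)
p_3 = [1/4, 41/64, 55/512, 1/512]  (j = 0..3)
p_4 = [1/8, 9/16, 75/256, 79/4096, 1/4096]  (j = 0..4)
E[N_4] = Σ j·p_4(j) = 4945/4096;  E[N_4²] = Σ j²·p_4(j) = 7831/4096
Var[N_4] = 7831/4096 − (4945/4096)² = 7622751/16777216

7622751/16777216


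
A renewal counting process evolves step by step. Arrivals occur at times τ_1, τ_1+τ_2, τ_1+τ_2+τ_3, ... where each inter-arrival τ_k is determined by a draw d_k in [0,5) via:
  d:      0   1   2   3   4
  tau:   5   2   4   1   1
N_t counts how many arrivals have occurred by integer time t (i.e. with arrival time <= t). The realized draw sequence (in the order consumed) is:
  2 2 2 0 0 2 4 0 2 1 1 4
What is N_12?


draw d_1=2: τ_1=4, arrival time A_1=4
draw d_2=2: τ_2=4, arrival time A_2=8
draw d_3=2: τ_3=4, arrival time A_3=12
draw d_4=0: τ_4=5, arrival time A_4=17
draw d_5=0: τ_5=5, arrival time A_5=22
draw d_6=2: τ_6=4, arrival time A_6=26
draw d_7=4: τ_7=1, arrival time A_7=27
draw d_8=0: τ_8=5, arrival time A_8=32
draw d_9=2: τ_9=4, arrival time A_9=36
draw d_10=1: τ_10=2, arrival time A_10=38
draw d_11=1: τ_11=2, arrival time A_11=40
draw d_12=4: τ_12=1, arrival time A_12=41
N_t over t=0..12: 0:0 1:0 2:0 3:0 4:1 5:1 6:1 7:1 8:2 9:2 10:2 11:2 12:3

3


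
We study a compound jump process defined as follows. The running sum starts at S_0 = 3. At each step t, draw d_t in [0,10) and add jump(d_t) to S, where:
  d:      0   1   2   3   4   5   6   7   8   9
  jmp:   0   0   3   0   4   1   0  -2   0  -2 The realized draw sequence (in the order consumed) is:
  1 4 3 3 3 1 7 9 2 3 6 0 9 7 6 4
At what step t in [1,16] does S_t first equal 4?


13

t=0: S=3, d=1, jump=0, S_1=3
t=1: S=3, d=4, jump=4, S_2=7
t=2: S=7, d=3, jump=0, S_3=7
t=3: S=7, d=3, jump=0, S_4=7
t=4: S=7, d=3, jump=0, S_5=7
t=5: S=7, d=1, jump=0, S_6=7
t=6: S=7, d=7, jump=-2, S_7=5
t=7: S=5, d=9, jump=-2, S_8=3
t=8: S=3, d=2, jump=3, S_9=6
t=9: S=6, d=3, jump=0, S_10=6
t=10: S=6, d=6, jump=0, S_11=6
t=11: S=6, d=0, jump=0, S_12=6
t=12: S=6, d=9, jump=-2, S_13=4
t=13: S=4, d=7, jump=-2, S_14=2
t=14: S=2, d=6, jump=0, S_15=2
t=15: S=2, d=4, jump=4, S_16=6


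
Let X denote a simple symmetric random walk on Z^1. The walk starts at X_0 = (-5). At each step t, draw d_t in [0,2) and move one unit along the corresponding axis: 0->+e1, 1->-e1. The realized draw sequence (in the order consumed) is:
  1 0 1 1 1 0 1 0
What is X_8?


t=0: X=(-5), d=1 → -e1, X_1=(-6)
t=1: X=(-6), d=0 → +e1, X_2=(-5)
t=2: X=(-5), d=1 → -e1, X_3=(-6)
t=3: X=(-6), d=1 → -e1, X_4=(-7)
t=4: X=(-7), d=1 → -e1, X_5=(-8)
t=5: X=(-8), d=0 → +e1, X_6=(-7)
t=6: X=(-7), d=1 → -e1, X_7=(-8)
t=7: X=(-8), d=0 → +e1, X_8=(-7)

(-7)


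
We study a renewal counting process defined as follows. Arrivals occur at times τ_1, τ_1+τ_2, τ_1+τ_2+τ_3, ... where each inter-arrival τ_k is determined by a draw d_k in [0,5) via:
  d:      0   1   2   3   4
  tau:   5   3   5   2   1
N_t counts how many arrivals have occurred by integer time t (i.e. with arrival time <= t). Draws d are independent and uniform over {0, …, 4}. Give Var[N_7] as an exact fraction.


Inter-arrival values over d=0..4: [5, 3, 5, 2, 1]
Each d has probability 1/5, so the pmf of τ is: f(1) = 1/5, f(2) = 1/5, f(3) = 1/5, f(5) = 2/5
Let p_n(j) = P(N_n = j), with p_0 = [1]. Condition on τ_1: p_n(0) = P(τ > n), and for j >= 1, p_n(j) = Σ_{k<=n} f(k)·p_{n−k}(j−1)
p_1 = [4/5, 1/5]  (j = 0..1)
p_2 = [3/5, 9/25, 1/25]  (j = 0..2)
p_3 = [2/5, 12/25, 14/125, 1/125]  (j = 0..3)
p_4 = [2/5, 9/25, 26/125, 19/625, 1/625]  (j = 0..4)
p_5 = [0, 17/25, 6/25, 9/125, 24/3125, 1/3125]  (j = 0..5)
p_6 = [0, 12/25, 48/125, 14/125, 69/3125, 29/15625, 1/15625]  (j = 0..6)
p_7 = [0, 8/25, 56/125, 114/625, 134/3125, 98/15625, 34/78125, 1/78125]  (j = 0..7)
E[N_7] = Σ j·p_7(j) = 153811/78125;  E[N_7²] = Σ j²·p_7(j) = 360373/78125
Var[N_7] = 360373/78125 − (153811/78125)² = 4496316904/6103515625

4496316904/6103515625


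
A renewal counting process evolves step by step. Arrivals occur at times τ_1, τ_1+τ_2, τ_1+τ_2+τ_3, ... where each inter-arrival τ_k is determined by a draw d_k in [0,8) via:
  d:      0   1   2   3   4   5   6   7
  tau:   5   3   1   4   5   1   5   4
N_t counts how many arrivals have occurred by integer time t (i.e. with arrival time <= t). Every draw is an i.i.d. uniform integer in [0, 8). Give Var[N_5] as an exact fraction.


322071/1048576

Inter-arrival values over d=0..7: [5, 3, 1, 4, 5, 1, 5, 4]
Each d has probability 1/8, so the pmf of τ is: f(1) = 1/4, f(3) = 1/8, f(4) = 1/4, f(5) = 3/8
Let p_n(j) = P(N_n = j), with p_0 = [1]. Condition on τ_1: p_n(0) = P(τ > n), and for j >= 1, p_n(j) = Σ_{k<=n} f(k)·p_{n−k}(j−1)
p_1 = [3/4, 1/4]  (j = 0..1)
p_2 = [3/4, 3/16, 1/16]  (j = 0..2)
p_3 = [5/8, 5/16, 3/64, 1/64]  (j = 0..3)
p_4 = [3/8, 1/2, 7/64, 3/256, 1/256]  (j = 0..4)
p_5 = [0, 3/4, 27/128, 9/256, 3/1024, 1/1024]  (j = 0..5)
E[N_5] = Σ j·p_5(j) = 1325/1024;  E[N_5²] = Σ j²·p_5(j) = 2029/1024
Var[N_5] = 2029/1024 − (1325/1024)² = 322071/1048576


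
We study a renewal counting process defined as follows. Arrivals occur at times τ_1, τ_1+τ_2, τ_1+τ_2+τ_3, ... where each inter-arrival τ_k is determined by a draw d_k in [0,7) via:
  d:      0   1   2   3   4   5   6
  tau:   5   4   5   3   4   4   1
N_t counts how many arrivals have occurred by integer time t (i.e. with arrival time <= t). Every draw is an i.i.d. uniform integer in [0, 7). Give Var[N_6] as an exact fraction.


4210505550/13841287201

Inter-arrival values over d=0..6: [5, 4, 5, 3, 4, 4, 1]
Each d has probability 1/7, so the pmf of τ is: f(1) = 1/7, f(3) = 1/7, f(4) = 3/7, f(5) = 2/7
Let p_n(j) = P(N_n = j), with p_0 = [1]. Condition on τ_1: p_n(0) = P(τ > n), and for j >= 1, p_n(j) = Σ_{k<=n} f(k)·p_{n−k}(j−1)
p_1 = [6/7, 1/7]  (j = 0..1)
p_2 = [6/7, 6/49, 1/49]  (j = 0..2)
p_3 = [5/7, 13/49, 6/343, 1/343]  (j = 0..3)
p_4 = [2/7, 32/49, 20/343, 6/2401, 1/2401]  (j = 0..4)
p_5 = [0, 40/49, 59/343, 27/2401, 6/16807, 1/16807]  (j = 0..5)
p_6 = [0, 5/7, 85/343, 86/2401, 34/16807, 6/117649, 1/117649]  (j = 0..6)
E[N_6] = Σ j·p_6(j) = 155975/117649;  E[N_6²] = Σ j²·p_6(j) = 242575/117649
Var[N_6] = 242575/117649 − (155975/117649)² = 4210505550/13841287201
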